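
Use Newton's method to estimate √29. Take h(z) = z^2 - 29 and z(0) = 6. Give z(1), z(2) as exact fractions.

z(1) = 65/12, z(2) = 8401/1560

h'(z) = 2z.
h(6) = 7, h'(6) = 12, so z(1) = 6 - 7/12 = 65/12.
h(65/12) = 49/144, h'(65/12) = 65/6, so z(2) = (65/12) - (49/144)/(65/6) = 8401/1560.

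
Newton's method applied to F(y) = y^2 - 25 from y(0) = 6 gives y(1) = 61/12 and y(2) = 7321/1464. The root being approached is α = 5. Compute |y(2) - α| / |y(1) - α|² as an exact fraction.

y(1) - α = 61/12 - 5 = 1/12, so |y(1) - α| = 1/12.
y(2) - α = 7321/1464 - 5 = 1/1464, so |y(2) - α| = 1/1464.
|y(1) - α|² = 1/144.
Ratio = (1/1464) / (1/144) = 6/61.

6/61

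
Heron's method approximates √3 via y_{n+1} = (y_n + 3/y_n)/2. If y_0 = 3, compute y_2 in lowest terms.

7/4

y_1 = (3 + 3/3)/2 = 2.
y_2 = (2 + 3/2)/2 = 7/4.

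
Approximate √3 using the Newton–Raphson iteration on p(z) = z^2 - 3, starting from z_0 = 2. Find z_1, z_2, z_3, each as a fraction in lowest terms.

p'(z) = 2z.
p(2) = 1, p'(2) = 4, so z_1 = 2 - 1/4 = 7/4.
p(7/4) = 1/16, p'(7/4) = 7/2, so z_2 = (7/4) - (1/16)/(7/2) = 97/56.
p(97/56) = 1/3136, p'(97/56) = 97/28, so z_3 = (97/56) - (1/3136)/(97/28) = 18817/10864.

z_1 = 7/4, z_2 = 97/56, z_3 = 18817/10864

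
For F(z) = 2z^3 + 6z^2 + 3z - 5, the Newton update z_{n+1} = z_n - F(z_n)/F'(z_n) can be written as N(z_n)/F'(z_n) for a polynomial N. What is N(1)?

15

F'(z) = 6z^2 + 12z + 3.
N(z) = z·F'(z) - F(z) = z·(6z^2 + 12z + 3) - (2z^3 + 6z^2 + 3z - 5) = 4z^3 + 6z^2 + 5.
N(1) = 15.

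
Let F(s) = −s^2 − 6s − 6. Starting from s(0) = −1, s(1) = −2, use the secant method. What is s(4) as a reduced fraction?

−52/41

F(−1) = −1, F(−2) = 2. s(2) = (−2) − 2·((−2) − (−1))/(2 − (−1)) = −4/3.
F(−2) = 2, F(−4/3) = 2/9. s(3) = (−4/3) − (2/9)·((−4/3) − (−2))/((2/9) − 2) = −5/4.
F(−4/3) = 2/9, F(−5/4) = −1/16. s(4) = (−5/4) − (−1/16)·((−5/4) − (−4/3))/((−1/16) − (2/9)) = −52/41.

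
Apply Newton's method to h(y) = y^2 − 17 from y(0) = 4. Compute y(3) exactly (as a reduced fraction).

h'(y) = 2y.
h(4) = −1, h'(4) = 8, so y(1) = 4 − (−1)/8 = 33/8.
h(33/8) = 1/64, h'(33/8) = 33/4, so y(2) = (33/8) − (1/64)/(33/4) = 2177/528.
h(2177/528) = 1/278784, h'(2177/528) = 2177/264, so y(3) = (2177/528) − (1/278784)/(2177/264) = 9478657/2298912.

9478657/2298912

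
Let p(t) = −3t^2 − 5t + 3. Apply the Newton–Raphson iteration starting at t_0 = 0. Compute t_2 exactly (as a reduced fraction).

p'(t) = −6t − 5.
p(0) = 3, p'(0) = −5, so t_1 = 0 − 3/(−5) = 3/5.
p(3/5) = −27/25, p'(3/5) = −43/5, so t_2 = (3/5) − (−27/25)/(−43/5) = 102/215.

102/215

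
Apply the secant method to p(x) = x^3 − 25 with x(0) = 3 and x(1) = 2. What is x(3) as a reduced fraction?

19255/6559

p(3) = 2, p(2) = −17. x(2) = 2 − (−17)·(2 − 3)/((−17) − 2) = 55/19.
p(2) = −17, p(55/19) = −5100/6859. x(3) = (55/19) − (−5100/6859)·((55/19) − 2)/((−5100/6859) − (−17)) = 19255/6559.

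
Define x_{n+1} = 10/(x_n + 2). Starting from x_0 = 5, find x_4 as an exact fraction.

295/119

x_1 = 10/(5 + 2) = 10/7.
x_2 = 10/(10/7 + 2) = 35/12.
x_3 = 10/(35/12 + 2) = 120/59.
x_4 = 10/(120/59 + 2) = 295/119.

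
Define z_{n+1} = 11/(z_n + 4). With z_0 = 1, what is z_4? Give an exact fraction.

1969/1057

z_1 = 11/(1 + 4) = 11/5.
z_2 = 11/(11/5 + 4) = 55/31.
z_3 = 11/(55/31 + 4) = 341/179.
z_4 = 11/(341/179 + 4) = 1969/1057.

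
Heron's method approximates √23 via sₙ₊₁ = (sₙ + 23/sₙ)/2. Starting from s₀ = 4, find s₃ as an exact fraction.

17913697/3735264

s₁ = (4 + 23/4)/2 = 39/8.
s₂ = (39/8 + 23/(39/8))/2 = 2993/624.
s₃ = (2993/624 + 23/(2993/624))/2 = 17913697/3735264.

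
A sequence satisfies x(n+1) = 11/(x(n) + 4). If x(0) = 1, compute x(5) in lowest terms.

11627/6197

x(1) = 11/(1 + 4) = 11/5.
x(2) = 11/(11/5 + 4) = 55/31.
x(3) = 11/(55/31 + 4) = 341/179.
x(4) = 11/(341/179 + 4) = 1969/1057.
x(5) = 11/(1969/1057 + 4) = 11627/6197.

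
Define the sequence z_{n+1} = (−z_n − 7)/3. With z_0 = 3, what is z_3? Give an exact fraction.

z_1 = (−3 − 7)/3 = −10/3.
z_2 = (−(−10/3) − 7)/3 = −11/9.
z_3 = (−(−11/9) − 7)/3 = −52/27.

−52/27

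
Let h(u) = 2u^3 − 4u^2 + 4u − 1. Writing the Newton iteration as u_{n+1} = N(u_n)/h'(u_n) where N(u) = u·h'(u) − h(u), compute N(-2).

−47

h'(u) = 6u^2 − 8u + 4.
N(u) = u·h'(u) − h(u) = u·(6u^2 − 8u + 4) − (2u^3 − 4u^2 + 4u − 1) = 4u^3 − 4u^2 + 1.
N(-2) = −47.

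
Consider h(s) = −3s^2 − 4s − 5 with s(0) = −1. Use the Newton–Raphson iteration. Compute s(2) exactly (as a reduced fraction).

−1/5

h'(s) = −6s − 4.
h(−1) = −4, h'(−1) = 2, so s(1) = (−1) − (−4)/2 = 1.
h(1) = −12, h'(1) = −10, so s(2) = 1 − (−12)/(−10) = −1/5.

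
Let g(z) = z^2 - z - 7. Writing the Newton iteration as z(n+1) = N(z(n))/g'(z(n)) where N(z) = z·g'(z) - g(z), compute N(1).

g'(z) = 2z - 1.
N(z) = z·g'(z) - g(z) = z·(2z - 1) - (z^2 - z - 7) = z^2 + 7.
N(1) = 8.

8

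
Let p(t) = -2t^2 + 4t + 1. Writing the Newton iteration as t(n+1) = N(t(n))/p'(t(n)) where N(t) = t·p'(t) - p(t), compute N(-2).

-9

p'(t) = -4t + 4.
N(t) = t·p'(t) - p(t) = t·(-4t + 4) - (-2t^2 + 4t + 1) = -2t^2 - 1.
N(-2) = -9.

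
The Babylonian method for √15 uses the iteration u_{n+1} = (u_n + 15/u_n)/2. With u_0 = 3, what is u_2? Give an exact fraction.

31/8

u_1 = (3 + 15/3)/2 = 4.
u_2 = (4 + 15/4)/2 = 31/8.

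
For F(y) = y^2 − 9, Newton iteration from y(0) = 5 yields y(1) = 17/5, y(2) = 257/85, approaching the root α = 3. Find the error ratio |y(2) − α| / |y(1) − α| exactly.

1/17

y(1) − α = 17/5 − 3 = 2/5, so |y(1) − α| = 2/5.
y(2) − α = 257/85 − 3 = 2/85, so |y(2) − α| = 2/85.
Ratio = (2/85) / (2/5) = 1/17.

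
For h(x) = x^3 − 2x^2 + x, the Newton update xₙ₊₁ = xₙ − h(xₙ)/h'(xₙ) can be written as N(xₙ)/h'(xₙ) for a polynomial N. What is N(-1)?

h'(x) = 3x^2 − 4x + 1.
N(x) = x·h'(x) − h(x) = x·(3x^2 − 4x + 1) − (x^3 − 2x^2 + x) = 2x^3 − 2x^2.
N(-1) = −4.

−4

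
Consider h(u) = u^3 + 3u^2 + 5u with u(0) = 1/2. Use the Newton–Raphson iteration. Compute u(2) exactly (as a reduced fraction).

h'(u) = 3u^2 + 6u + 5.
h(1/2) = 27/8, h'(1/2) = 35/4, so u(1) = (1/2) - (27/8)/(35/4) = 4/35.
h(4/35) = 26244/42875, h'(4/35) = 7013/1225, so u(2) = (4/35) - (26244/42875)/(7013/1225) = 1808/245455.

1808/245455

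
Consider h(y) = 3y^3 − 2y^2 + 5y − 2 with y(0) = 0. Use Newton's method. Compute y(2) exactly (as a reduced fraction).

h'(y) = 9y^2 − 4y + 5.
h(0) = −2, h'(0) = 5, so y(1) = 0 − (−2)/5 = 2/5.
h(2/5) = −16/125, h'(2/5) = 121/25, so y(2) = (2/5) − (−16/125)/(121/25) = 258/605.

258/605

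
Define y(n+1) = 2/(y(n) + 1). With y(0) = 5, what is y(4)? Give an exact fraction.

y(1) = 2/(5 + 1) = 1/3.
y(2) = 2/(1/3 + 1) = 3/2.
y(3) = 2/(3/2 + 1) = 4/5.
y(4) = 2/(4/5 + 1) = 10/9.

10/9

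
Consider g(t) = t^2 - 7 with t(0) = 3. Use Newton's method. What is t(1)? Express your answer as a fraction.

8/3

g'(t) = 2t.
g(3) = 2, g'(3) = 6, so t(1) = 3 - 2/6 = 8/3.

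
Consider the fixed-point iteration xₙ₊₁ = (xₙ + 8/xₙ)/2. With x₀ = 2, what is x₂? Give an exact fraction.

x₁ = (2 + 8/2)/2 = 3.
x₂ = (3 + 8/3)/2 = 17/6.

17/6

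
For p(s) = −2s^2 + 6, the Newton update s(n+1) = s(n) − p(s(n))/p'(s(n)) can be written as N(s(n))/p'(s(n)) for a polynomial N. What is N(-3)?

−24

p'(s) = −4s.
N(s) = s·p'(s) − p(s) = s·(−4s) − (−2s^2 + 6) = −2s^2 − 6.
N(-3) = −24.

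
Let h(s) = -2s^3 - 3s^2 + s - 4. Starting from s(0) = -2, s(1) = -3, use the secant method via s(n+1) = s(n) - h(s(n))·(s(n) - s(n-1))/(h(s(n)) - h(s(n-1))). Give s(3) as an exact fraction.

-1187/557

h(-2) = -2, h(-3) = 20. s(2) = (-3) - 20·((-3) - (-2))/(20 - (-2)) = -23/11.
h(-3) = 20, h(-23/11) = -1230/1331. s(3) = (-23/11) - (-1230/1331)·((-23/11) - (-3))/((-1230/1331) - 20) = -1187/557.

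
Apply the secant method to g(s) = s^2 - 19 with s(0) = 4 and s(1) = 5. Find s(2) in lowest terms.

g(4) = -3, g(5) = 6. s(2) = 5 - 6·(5 - 4)/(6 - (-3)) = 13/3.

13/3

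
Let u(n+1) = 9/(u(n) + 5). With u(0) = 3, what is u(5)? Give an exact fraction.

u(1) = 9/(3 + 5) = 9/8.
u(2) = 9/(9/8 + 5) = 72/49.
u(3) = 9/(72/49 + 5) = 441/317.
u(4) = 9/(441/317 + 5) = 2853/2026.
u(5) = 9/(2853/2026 + 5) = 18234/12983.

18234/12983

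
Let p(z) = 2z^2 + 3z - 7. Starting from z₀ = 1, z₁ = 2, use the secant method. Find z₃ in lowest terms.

107/85

p(1) = -2, p(2) = 7. z₂ = 2 - 7·(2 - 1)/(7 - (-2)) = 11/9.
p(2) = 7, p(11/9) = -28/81. z₃ = (11/9) - (-28/81)·((11/9) - 2)/((-28/81) - 7) = 107/85.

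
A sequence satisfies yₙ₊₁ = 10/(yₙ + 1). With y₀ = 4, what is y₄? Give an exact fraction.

130/43

y₁ = 10/(4 + 1) = 2.
y₂ = 10/(2 + 1) = 10/3.
y₃ = 10/(10/3 + 1) = 30/13.
y₄ = 10/(30/13 + 1) = 130/43.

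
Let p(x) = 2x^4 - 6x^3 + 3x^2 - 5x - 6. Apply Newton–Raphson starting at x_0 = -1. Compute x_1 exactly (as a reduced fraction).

-27/37

p'(x) = 8x^3 - 18x^2 + 6x - 5.
p(-1) = 10, p'(-1) = -37, so x_1 = (-1) - 10/(-37) = -27/37.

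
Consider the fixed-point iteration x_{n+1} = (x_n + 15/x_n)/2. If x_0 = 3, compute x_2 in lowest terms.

31/8

x_1 = (3 + 15/3)/2 = 4.
x_2 = (4 + 15/4)/2 = 31/8.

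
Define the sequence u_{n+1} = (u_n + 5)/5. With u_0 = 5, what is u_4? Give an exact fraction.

u_1 = (5 + 5)/5 = 2.
u_2 = (2 + 5)/5 = 7/5.
u_3 = ((7/5) + 5)/5 = 32/25.
u_4 = ((32/25) + 5)/5 = 157/125.

157/125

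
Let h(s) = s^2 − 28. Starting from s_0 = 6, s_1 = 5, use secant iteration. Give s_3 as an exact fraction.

598/113

h(6) = 8, h(5) = −3. s_2 = 5 − (−3)·(5 − 6)/((−3) − 8) = 58/11.
h(5) = −3, h(58/11) = −24/121. s_3 = (58/11) − (−24/121)·((58/11) − 5)/((−24/121) − (−3)) = 598/113.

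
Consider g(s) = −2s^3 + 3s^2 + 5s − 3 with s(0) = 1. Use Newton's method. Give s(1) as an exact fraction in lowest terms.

2/5

g'(s) = −6s^2 + 6s + 5.
g(1) = 3, g'(1) = 5, so s(1) = 1 − 3/5 = 2/5.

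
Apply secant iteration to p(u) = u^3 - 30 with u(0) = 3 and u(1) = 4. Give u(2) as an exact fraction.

p(3) = -3, p(4) = 34. u(2) = 4 - 34·(4 - 3)/(34 - (-3)) = 114/37.

114/37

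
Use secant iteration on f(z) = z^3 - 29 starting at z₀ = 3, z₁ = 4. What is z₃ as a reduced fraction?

f(3) = -2, f(4) = 35. z₂ = 4 - 35·(4 - 3)/(35 - (-2)) = 113/37.
f(4) = 35, f(113/37) = -26040/50653. z₃ = (113/37) - (-26040/50653)·((113/37) - 4)/((-26040/50653) - 35) = 157673/51397.

157673/51397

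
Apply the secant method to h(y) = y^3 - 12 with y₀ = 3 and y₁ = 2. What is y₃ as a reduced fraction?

2763/1201

h(3) = 15, h(2) = -4. y₂ = 2 - (-4)·(2 - 3)/((-4) - 15) = 42/19.
h(2) = -4, h(42/19) = -8220/6859. y₃ = (42/19) - (-8220/6859)·((42/19) - 2)/((-8220/6859) - (-4)) = 2763/1201.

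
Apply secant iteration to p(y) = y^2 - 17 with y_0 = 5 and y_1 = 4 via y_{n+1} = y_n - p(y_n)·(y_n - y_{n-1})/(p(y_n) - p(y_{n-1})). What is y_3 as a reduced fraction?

301/73

p(5) = 8, p(4) = -1. y_2 = 4 - (-1)·(4 - 5)/((-1) - 8) = 37/9.
p(4) = -1, p(37/9) = -8/81. y_3 = (37/9) - (-8/81)·((37/9) - 4)/((-8/81) - (-1)) = 301/73.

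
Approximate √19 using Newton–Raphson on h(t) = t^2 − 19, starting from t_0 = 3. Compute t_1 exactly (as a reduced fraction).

14/3

h'(t) = 2t.
h(3) = −10, h'(3) = 6, so t_1 = 3 − (−10)/6 = 14/3.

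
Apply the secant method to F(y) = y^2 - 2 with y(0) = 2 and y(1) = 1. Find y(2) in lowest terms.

4/3

F(2) = 2, F(1) = -1. y(2) = 1 - (-1)·(1 - 2)/((-1) - 2) = 4/3.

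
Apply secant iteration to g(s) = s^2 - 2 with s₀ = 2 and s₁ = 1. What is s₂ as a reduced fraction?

g(2) = 2, g(1) = -1. s₂ = 1 - (-1)·(1 - 2)/((-1) - 2) = 4/3.

4/3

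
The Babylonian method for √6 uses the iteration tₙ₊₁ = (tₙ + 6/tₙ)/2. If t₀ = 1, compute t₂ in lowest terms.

t₁ = (1 + 6/1)/2 = 7/2.
t₂ = (7/2 + 6/(7/2))/2 = 73/28.

73/28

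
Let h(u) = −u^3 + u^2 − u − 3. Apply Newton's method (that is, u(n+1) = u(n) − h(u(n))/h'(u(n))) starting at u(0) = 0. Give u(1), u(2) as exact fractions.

u(1) = −3, u(2) = −33/17

h'(u) = −3u^2 + 2u − 1.
h(0) = −3, h'(0) = −1, so u(1) = 0 − (−3)/(−1) = −3.
h(−3) = 36, h'(−3) = −34, so u(2) = (−3) − 36/(−34) = −33/17.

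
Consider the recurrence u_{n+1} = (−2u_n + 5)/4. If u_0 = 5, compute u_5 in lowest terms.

45/64

u_1 = (−2·5 + 5)/4 = −5/4.
u_2 = (−2·(−5/4) + 5)/4 = 15/8.
u_3 = (−2·(15/8) + 5)/4 = 5/16.
u_4 = (−2·(5/16) + 5)/4 = 35/32.
u_5 = (−2·(35/32) + 5)/4 = 45/64.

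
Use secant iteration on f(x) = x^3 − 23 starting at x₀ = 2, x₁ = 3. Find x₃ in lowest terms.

25793/9079

f(2) = −15, f(3) = 4. x₂ = 3 − 4·(3 − 2)/(4 − (−15)) = 53/19.
f(3) = 4, f(53/19) = −8880/6859. x₃ = (53/19) − (−8880/6859)·((53/19) − 3)/((−8880/6859) − 4) = 25793/9079.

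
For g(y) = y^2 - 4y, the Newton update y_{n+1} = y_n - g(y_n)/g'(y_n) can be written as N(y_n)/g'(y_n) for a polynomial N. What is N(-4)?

g'(y) = 2y - 4.
N(y) = y·g'(y) - g(y) = y·(2y - 4) - (y^2 - 4y) = y^2.
N(-4) = 16.

16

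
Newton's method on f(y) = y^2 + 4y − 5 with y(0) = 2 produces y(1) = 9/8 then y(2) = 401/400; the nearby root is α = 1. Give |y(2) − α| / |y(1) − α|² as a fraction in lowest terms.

y(1) − α = 9/8 − 1 = 1/8, so |y(1) − α| = 1/8.
y(2) − α = 401/400 − 1 = 1/400, so |y(2) − α| = 1/400.
|y(1) − α|² = 1/64.
Ratio = (1/400) / (1/64) = 4/25.

4/25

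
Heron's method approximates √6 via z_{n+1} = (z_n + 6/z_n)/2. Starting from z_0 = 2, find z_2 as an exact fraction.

z_1 = (2 + 6/2)/2 = 5/2.
z_2 = (5/2 + 6/(5/2))/2 = 49/20.

49/20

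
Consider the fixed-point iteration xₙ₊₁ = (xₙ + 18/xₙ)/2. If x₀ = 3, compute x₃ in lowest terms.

x₁ = (3 + 18/3)/2 = 9/2.
x₂ = (9/2 + 18/(9/2))/2 = 17/4.
x₃ = (17/4 + 18/(17/4))/2 = 577/136.

577/136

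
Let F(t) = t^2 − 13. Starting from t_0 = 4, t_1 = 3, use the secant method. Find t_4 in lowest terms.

1042/289

F(4) = 3, F(3) = −4. t_2 = 3 − (−4)·(3 − 4)/((−4) − 3) = 25/7.
F(3) = −4, F(25/7) = −12/49. t_3 = (25/7) − (−12/49)·((25/7) − 3)/((−12/49) − (−4)) = 83/23.
F(25/7) = −12/49, F(83/23) = 12/529. t_4 = (83/23) − (12/529)·((83/23) − (25/7))/((12/529) − (−12/49)) = 1042/289.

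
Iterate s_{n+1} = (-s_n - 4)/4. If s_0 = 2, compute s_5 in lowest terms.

-411/512

s_1 = (-2 - 4)/4 = -3/2.
s_2 = (-(-3/2) - 4)/4 = -5/8.
s_3 = (-(-5/8) - 4)/4 = -27/32.
s_4 = (-(-27/32) - 4)/4 = -101/128.
s_5 = (-(-101/128) - 4)/4 = -411/512.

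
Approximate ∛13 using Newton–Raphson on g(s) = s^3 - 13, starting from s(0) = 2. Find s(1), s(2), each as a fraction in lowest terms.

s(1) = 29/12, s(2) = 35621/15138

g'(s) = 3s^2.
g(2) = -5, g'(2) = 12, so s(1) = 2 - (-5)/12 = 29/12.
g(29/12) = 1925/1728, g'(29/12) = 841/48, so s(2) = (29/12) - (1925/1728)/(841/48) = 35621/15138.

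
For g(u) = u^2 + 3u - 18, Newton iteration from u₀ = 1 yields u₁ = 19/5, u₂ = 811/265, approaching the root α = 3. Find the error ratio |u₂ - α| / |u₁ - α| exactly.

u₁ - α = 19/5 - 3 = 4/5, so |u₁ - α| = 4/5.
u₂ - α = 811/265 - 3 = 16/265, so |u₂ - α| = 16/265.
Ratio = (16/265) / (4/5) = 4/53.

4/53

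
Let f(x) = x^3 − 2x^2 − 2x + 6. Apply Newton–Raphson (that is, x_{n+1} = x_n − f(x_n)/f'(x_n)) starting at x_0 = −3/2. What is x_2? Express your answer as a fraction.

−1543506/965479

f'(x) = 3x^2 − 4x − 2.
f(−3/2) = 9/8, f'(−3/2) = 43/4, so x_1 = (−3/2) − (9/8)/(43/4) = −69/43.
f(−69/43) = −5751/79507, f'(−69/43) = 22453/1849, so x_2 = (−69/43) − (−5751/79507)/(22453/1849) = −1543506/965479.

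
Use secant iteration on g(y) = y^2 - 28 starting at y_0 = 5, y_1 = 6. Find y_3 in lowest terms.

g(5) = -3, g(6) = 8. y_2 = 6 - 8·(6 - 5)/(8 - (-3)) = 58/11.
g(6) = 8, g(58/11) = -24/121. y_3 = (58/11) - (-24/121)·((58/11) - 6)/((-24/121) - 8) = 164/31.

164/31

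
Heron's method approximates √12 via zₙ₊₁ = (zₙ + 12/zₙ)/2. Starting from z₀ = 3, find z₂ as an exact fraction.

97/28

z₁ = (3 + 12/3)/2 = 7/2.
z₂ = (7/2 + 12/(7/2))/2 = 97/28.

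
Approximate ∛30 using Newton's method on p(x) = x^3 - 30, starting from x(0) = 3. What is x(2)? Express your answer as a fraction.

p'(x) = 3x^2.
p(3) = -3, p'(3) = 27, so x(1) = 3 - (-3)/27 = 28/9.
p(28/9) = 82/729, p'(28/9) = 784/27, so x(2) = (28/9) - (82/729)/(784/27) = 32887/10584.

32887/10584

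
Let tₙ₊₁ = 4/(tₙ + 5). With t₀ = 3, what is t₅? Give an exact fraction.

t₁ = 4/(3 + 5) = 1/2.
t₂ = 4/(1/2 + 5) = 8/11.
t₃ = 4/(8/11 + 5) = 44/63.
t₄ = 4/(44/63 + 5) = 252/359.
t₅ = 4/(252/359 + 5) = 1436/2047.

1436/2047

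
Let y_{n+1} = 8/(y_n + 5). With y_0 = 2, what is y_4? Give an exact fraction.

y_1 = 8/(2 + 5) = 8/7.
y_2 = 8/(8/7 + 5) = 56/43.
y_3 = 8/(56/43 + 5) = 344/271.
y_4 = 8/(344/271 + 5) = 2168/1699.

2168/1699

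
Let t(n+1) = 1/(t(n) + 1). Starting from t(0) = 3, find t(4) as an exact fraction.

t(1) = 1/(3 + 1) = 1/4.
t(2) = 1/(1/4 + 1) = 4/5.
t(3) = 1/(4/5 + 1) = 5/9.
t(4) = 1/(5/9 + 1) = 9/14.

9/14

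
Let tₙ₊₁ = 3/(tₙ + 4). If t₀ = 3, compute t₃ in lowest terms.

t₁ = 3/(3 + 4) = 3/7.
t₂ = 3/(3/7 + 4) = 21/31.
t₃ = 3/(21/31 + 4) = 93/145.

93/145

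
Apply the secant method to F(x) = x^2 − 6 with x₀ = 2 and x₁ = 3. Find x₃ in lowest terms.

22/9

F(2) = −2, F(3) = 3. x₂ = 3 − 3·(3 − 2)/(3 − (−2)) = 12/5.
F(3) = 3, F(12/5) = −6/25. x₃ = (12/5) − (−6/25)·((12/5) − 3)/((−6/25) − 3) = 22/9.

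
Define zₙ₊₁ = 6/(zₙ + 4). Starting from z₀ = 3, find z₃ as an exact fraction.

z₁ = 6/(3 + 4) = 6/7.
z₂ = 6/(6/7 + 4) = 21/17.
z₃ = 6/(21/17 + 4) = 102/89.

102/89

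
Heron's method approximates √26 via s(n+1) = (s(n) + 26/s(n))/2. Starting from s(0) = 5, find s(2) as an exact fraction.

5201/1020

s(1) = (5 + 26/5)/2 = 51/10.
s(2) = (51/10 + 26/(51/10))/2 = 5201/1020.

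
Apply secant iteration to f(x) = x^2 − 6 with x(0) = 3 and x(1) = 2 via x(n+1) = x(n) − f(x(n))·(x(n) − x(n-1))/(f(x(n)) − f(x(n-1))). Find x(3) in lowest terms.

27/11

f(3) = 3, f(2) = −2. x(2) = 2 − (−2)·(2 − 3)/((−2) − 3) = 12/5.
f(2) = −2, f(12/5) = −6/25. x(3) = (12/5) − (−6/25)·((12/5) − 2)/((−6/25) − (−2)) = 27/11.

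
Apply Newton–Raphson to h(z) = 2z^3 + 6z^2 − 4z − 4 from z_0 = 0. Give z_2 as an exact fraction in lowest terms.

−3/5

h'(z) = 6z^2 + 12z − 4.
h(0) = −4, h'(0) = −4, so z_1 = 0 − (−4)/(−4) = −1.
h(−1) = 4, h'(−1) = −10, so z_2 = (−1) − 4/(−10) = −3/5.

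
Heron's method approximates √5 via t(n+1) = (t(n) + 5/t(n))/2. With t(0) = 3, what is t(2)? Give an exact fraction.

47/21

t(1) = (3 + 5/3)/2 = 7/3.
t(2) = (7/3 + 5/(7/3))/2 = 47/21.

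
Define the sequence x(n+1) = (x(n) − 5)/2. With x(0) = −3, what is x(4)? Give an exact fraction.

−39/8

x(1) = ((−3) − 5)/2 = −4.
x(2) = ((−4) − 5)/2 = −9/2.
x(3) = ((−9/2) − 5)/2 = −19/4.
x(4) = ((−19/4) − 5)/2 = −39/8.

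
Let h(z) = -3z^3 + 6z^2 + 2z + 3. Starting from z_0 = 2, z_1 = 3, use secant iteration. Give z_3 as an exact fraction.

43941/18397

h(2) = 7, h(3) = -18. z_2 = 3 - (-18)·(3 - 2)/((-18) - 7) = 57/25.
h(3) = -18, h(57/25) = 49896/15625. z_3 = (57/25) - (49896/15625)·((57/25) - 3)/((49896/15625) - (-18)) = 43941/18397.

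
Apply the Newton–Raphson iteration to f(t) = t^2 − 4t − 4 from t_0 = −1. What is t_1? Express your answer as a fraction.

f'(t) = 2t − 4.
f(−1) = 1, f'(−1) = −6, so t_1 = (−1) − 1/(−6) = −5/6.

−5/6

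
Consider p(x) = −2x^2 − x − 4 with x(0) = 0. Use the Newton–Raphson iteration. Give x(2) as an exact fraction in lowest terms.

p'(x) = −4x − 1.
p(0) = −4, p'(0) = −1, so x(1) = 0 − (−4)/(−1) = −4.
p(−4) = −32, p'(−4) = 15, so x(2) = (−4) − (−32)/15 = −28/15.

−28/15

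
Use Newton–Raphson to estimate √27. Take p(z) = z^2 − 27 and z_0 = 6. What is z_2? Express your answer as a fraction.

p'(z) = 2z.
p(6) = 9, p'(6) = 12, so z_1 = 6 − 9/12 = 21/4.
p(21/4) = 9/16, p'(21/4) = 21/2, so z_2 = (21/4) − (9/16)/(21/2) = 291/56.

291/56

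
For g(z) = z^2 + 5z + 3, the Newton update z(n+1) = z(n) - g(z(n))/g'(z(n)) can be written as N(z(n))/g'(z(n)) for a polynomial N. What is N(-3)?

g'(z) = 2z + 5.
N(z) = z·g'(z) - g(z) = z·(2z + 5) - (z^2 + 5z + 3) = z^2 - 3.
N(-3) = 6.

6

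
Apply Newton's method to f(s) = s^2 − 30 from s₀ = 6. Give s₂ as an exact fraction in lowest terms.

241/44

f'(s) = 2s.
f(6) = 6, f'(6) = 12, so s₁ = 6 − 6/12 = 11/2.
f(11/2) = 1/4, f'(11/2) = 11, so s₂ = (11/2) − (1/4)/11 = 241/44.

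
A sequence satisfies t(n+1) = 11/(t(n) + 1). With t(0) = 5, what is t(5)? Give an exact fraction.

t(1) = 11/(5 + 1) = 11/6.
t(2) = 11/(11/6 + 1) = 66/17.
t(3) = 11/(66/17 + 1) = 187/83.
t(4) = 11/(187/83 + 1) = 913/270.
t(5) = 11/(913/270 + 1) = 2970/1183.

2970/1183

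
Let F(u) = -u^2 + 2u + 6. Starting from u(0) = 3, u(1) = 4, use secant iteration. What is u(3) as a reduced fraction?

F(3) = 3, F(4) = -2. u(2) = 4 - (-2)·(4 - 3)/((-2) - 3) = 18/5.
F(4) = -2, F(18/5) = 6/25. u(3) = (18/5) - (6/25)·((18/5) - 4)/((6/25) - (-2)) = 51/14.

51/14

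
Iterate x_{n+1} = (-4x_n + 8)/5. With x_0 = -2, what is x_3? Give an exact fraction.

296/125

x_1 = (-4·(-2) + 8)/5 = 16/5.
x_2 = (-4·(16/5) + 8)/5 = -24/25.
x_3 = (-4·(-24/25) + 8)/5 = 296/125.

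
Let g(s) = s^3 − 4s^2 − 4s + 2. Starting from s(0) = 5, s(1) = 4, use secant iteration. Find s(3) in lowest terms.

383/80

g(5) = 7, g(4) = −14. s(2) = 4 − (−14)·(4 − 5)/((−14) − 7) = 14/3.
g(4) = −14, g(14/3) = −58/27. s(3) = (14/3) − (−58/27)·((14/3) − 4)/((−58/27) − (−14)) = 383/80.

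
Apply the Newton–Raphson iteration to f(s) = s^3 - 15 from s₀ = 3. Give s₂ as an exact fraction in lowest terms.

35269/14283

f'(s) = 3s^2.
f(3) = 12, f'(3) = 27, so s₁ = 3 - 12/27 = 23/9.
f(23/9) = 1232/729, f'(23/9) = 529/27, so s₂ = (23/9) - (1232/729)/(529/27) = 35269/14283.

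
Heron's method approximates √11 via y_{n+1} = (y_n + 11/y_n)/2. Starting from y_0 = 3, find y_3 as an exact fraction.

y_1 = (3 + 11/3)/2 = 10/3.
y_2 = (10/3 + 11/(10/3))/2 = 199/60.
y_3 = (199/60 + 11/(199/60))/2 = 79201/23880.

79201/23880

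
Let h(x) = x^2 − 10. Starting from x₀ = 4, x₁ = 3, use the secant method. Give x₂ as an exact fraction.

h(4) = 6, h(3) = −1. x₂ = 3 − (−1)·(3 − 4)/((−1) − 6) = 22/7.

22/7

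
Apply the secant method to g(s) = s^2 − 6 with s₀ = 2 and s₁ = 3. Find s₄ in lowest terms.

267/109

g(2) = −2, g(3) = 3. s₂ = 3 − 3·(3 − 2)/(3 − (−2)) = 12/5.
g(3) = 3, g(12/5) = −6/25. s₃ = (12/5) − (−6/25)·((12/5) − 3)/((−6/25) − 3) = 22/9.
g(12/5) = −6/25, g(22/9) = −2/81. s₄ = (22/9) − (−2/81)·((22/9) − (12/5))/((−2/81) − (−6/25)) = 267/109.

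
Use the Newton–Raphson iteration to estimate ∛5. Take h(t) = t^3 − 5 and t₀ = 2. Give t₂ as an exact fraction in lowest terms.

503/294

h'(t) = 3t^2.
h(2) = 3, h'(2) = 12, so t₁ = 2 − 3/12 = 7/4.
h(7/4) = 23/64, h'(7/4) = 147/16, so t₂ = (7/4) − (23/64)/(147/16) = 503/294.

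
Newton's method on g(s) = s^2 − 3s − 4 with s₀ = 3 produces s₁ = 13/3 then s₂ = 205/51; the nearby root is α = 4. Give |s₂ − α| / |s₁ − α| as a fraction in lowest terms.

1/17

s₁ − α = 13/3 − 4 = 1/3, so |s₁ − α| = 1/3.
s₂ − α = 205/51 − 4 = 1/51, so |s₂ − α| = 1/51.
Ratio = (1/51) / (1/3) = 1/17.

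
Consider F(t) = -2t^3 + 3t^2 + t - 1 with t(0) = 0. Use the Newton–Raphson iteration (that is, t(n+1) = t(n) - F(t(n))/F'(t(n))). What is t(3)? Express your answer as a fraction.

1

F'(t) = -6t^2 + 6t + 1.
F(0) = -1, F'(0) = 1, so t(1) = 0 - (-1)/1 = 1.
F(1) = 1, F'(1) = 1, so t(2) = 1 - 1/1 = 0.
F(0) = -1, F'(0) = 1, so t(3) = 0 - (-1)/1 = 1.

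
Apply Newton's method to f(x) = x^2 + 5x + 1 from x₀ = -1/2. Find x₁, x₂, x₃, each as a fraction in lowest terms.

x₁ = -3/16, x₂ = -247/1184, x₃ = -1340847/6424384

f'(x) = 2x + 5.
f(-1/2) = -5/4, f'(-1/2) = 4, so x₁ = (-1/2) - (-5/4)/4 = -3/16.
f(-3/16) = 25/256, f'(-3/16) = 37/8, so x₂ = (-3/16) - (25/256)/(37/8) = -247/1184.
f(-247/1184) = 625/1401856, f'(-247/1184) = 2713/592, so x₃ = (-247/1184) - (625/1401856)/(2713/592) = -1340847/6424384.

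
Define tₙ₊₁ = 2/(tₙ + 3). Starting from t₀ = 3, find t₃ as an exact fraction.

t₁ = 2/(3 + 3) = 1/3.
t₂ = 2/(1/3 + 3) = 3/5.
t₃ = 2/(3/5 + 3) = 5/9.

5/9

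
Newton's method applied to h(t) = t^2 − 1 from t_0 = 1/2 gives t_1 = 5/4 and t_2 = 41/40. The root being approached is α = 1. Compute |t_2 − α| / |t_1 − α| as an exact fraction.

1/10

t_1 − α = 5/4 − 1 = 1/4, so |t_1 − α| = 1/4.
t_2 − α = 41/40 − 1 = 1/40, so |t_2 − α| = 1/40.
Ratio = (1/40) / (1/4) = 1/10.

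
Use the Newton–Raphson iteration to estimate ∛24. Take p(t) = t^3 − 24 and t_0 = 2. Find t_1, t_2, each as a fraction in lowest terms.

t_1 = 10/3, t_2 = 662/225

p'(t) = 3t^2.
p(2) = −16, p'(2) = 12, so t_1 = 2 − (−16)/12 = 10/3.
p(10/3) = 352/27, p'(10/3) = 100/3, so t_2 = (10/3) − (352/27)/(100/3) = 662/225.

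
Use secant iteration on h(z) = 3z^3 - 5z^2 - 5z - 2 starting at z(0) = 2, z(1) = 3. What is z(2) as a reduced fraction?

h(2) = -8, h(3) = 19. z(2) = 3 - 19·(3 - 2)/(19 - (-8)) = 62/27.

62/27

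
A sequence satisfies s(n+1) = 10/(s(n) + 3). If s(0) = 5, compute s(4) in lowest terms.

910/443

s(1) = 10/(5 + 3) = 5/4.
s(2) = 10/(5/4 + 3) = 40/17.
s(3) = 10/(40/17 + 3) = 170/91.
s(4) = 10/(170/91 + 3) = 910/443.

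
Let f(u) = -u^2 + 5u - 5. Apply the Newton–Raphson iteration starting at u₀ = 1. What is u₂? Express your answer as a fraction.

29/21

f'(u) = -2u + 5.
f(1) = -1, f'(1) = 3, so u₁ = 1 - (-1)/3 = 4/3.
f(4/3) = -1/9, f'(4/3) = 7/3, so u₂ = (4/3) - (-1/9)/(7/3) = 29/21.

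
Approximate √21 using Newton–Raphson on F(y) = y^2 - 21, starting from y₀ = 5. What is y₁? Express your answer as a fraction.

23/5

F'(y) = 2y.
F(5) = 4, F'(5) = 10, so y₁ = 5 - 4/10 = 23/5.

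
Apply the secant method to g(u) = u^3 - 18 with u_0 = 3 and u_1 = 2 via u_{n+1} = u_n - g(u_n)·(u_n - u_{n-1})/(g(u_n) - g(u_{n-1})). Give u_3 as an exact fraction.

7377/2786

g(3) = 9, g(2) = -10. u_2 = 2 - (-10)·(2 - 3)/((-10) - 9) = 48/19.
g(2) = -10, g(48/19) = -12870/6859. u_3 = (48/19) - (-12870/6859)·((48/19) - 2)/((-12870/6859) - (-10)) = 7377/2786.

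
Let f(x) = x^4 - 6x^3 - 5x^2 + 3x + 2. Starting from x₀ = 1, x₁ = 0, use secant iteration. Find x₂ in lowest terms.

2/7

f(1) = -5, f(0) = 2. x₂ = 0 - 2·(0 - 1)/(2 - (-5)) = 2/7.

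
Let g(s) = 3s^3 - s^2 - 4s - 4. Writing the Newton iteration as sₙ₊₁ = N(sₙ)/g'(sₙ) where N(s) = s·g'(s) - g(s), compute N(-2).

-48

g'(s) = 9s^2 - 2s - 4.
N(s) = s·g'(s) - g(s) = s·(9s^2 - 2s - 4) - (3s^3 - s^2 - 4s - 4) = 6s^3 - s^2 + 4.
N(-2) = -48.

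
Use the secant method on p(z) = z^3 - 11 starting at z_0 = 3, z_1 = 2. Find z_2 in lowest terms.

p(3) = 16, p(2) = -3. z_2 = 2 - (-3)·(2 - 3)/((-3) - 16) = 41/19.

41/19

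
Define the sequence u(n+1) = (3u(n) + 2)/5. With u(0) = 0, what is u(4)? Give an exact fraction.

u(1) = (3·0 + 2)/5 = 2/5.
u(2) = (3·(2/5) + 2)/5 = 16/25.
u(3) = (3·(16/25) + 2)/5 = 98/125.
u(4) = (3·(98/125) + 2)/5 = 544/625.

544/625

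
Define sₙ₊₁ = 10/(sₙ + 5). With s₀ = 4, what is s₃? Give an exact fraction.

110/73

s₁ = 10/(4 + 5) = 10/9.
s₂ = 10/(10/9 + 5) = 18/11.
s₃ = 10/(18/11 + 5) = 110/73.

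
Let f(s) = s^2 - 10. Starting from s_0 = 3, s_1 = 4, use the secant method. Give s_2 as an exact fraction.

f(3) = -1, f(4) = 6. s_2 = 4 - 6·(4 - 3)/(6 - (-1)) = 22/7.

22/7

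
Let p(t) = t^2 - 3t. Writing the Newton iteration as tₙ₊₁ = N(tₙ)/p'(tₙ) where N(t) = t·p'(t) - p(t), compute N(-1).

1

p'(t) = 2t - 3.
N(t) = t·p'(t) - p(t) = t·(2t - 3) - (t^2 - 3t) = t^2.
N(-1) = 1.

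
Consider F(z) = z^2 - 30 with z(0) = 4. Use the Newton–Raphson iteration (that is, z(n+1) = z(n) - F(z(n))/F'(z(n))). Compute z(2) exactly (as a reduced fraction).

1009/184

F'(z) = 2z.
F(4) = -14, F'(4) = 8, so z(1) = 4 - (-14)/8 = 23/4.
F(23/4) = 49/16, F'(23/4) = 23/2, so z(2) = (23/4) - (49/16)/(23/2) = 1009/184.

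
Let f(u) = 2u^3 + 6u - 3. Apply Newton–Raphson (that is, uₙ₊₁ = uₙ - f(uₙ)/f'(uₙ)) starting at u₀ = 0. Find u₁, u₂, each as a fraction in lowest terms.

f'(u) = 6u^2 + 6.
f(0) = -3, f'(0) = 6, so u₁ = 0 - (-3)/6 = 1/2.
f(1/2) = 1/4, f'(1/2) = 15/2, so u₂ = (1/2) - (1/4)/(15/2) = 7/15.

u₁ = 1/2, u₂ = 7/15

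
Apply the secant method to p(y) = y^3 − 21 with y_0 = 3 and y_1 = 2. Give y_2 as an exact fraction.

p(3) = 6, p(2) = −13. y_2 = 2 − (−13)·(2 − 3)/((−13) − 6) = 51/19.

51/19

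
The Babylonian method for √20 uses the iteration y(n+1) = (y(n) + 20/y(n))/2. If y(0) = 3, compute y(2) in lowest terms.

y(1) = (3 + 20/3)/2 = 29/6.
y(2) = (29/6 + 20/(29/6))/2 = 1561/348.

1561/348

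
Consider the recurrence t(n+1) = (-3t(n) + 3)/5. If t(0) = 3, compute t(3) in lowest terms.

-24/125

t(1) = (-3·3 + 3)/5 = -6/5.
t(2) = (-3·(-6/5) + 3)/5 = 33/25.
t(3) = (-3·(33/25) + 3)/5 = -24/125.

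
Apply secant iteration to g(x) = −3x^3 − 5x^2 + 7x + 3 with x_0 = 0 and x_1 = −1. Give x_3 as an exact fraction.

g(0) = 3, g(−1) = −6. x_2 = (−1) − (−6)·((−1) − 0)/((−6) − 3) = −1/3.
g(−1) = −6, g(−1/3) = 2/9. x_3 = (−1/3) − (2/9)·((−1/3) − (−1))/((2/9) − (−6)) = −5/14.

−5/14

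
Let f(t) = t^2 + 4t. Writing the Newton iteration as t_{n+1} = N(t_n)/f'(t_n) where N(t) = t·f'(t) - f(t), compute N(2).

4

f'(t) = 2t + 4.
N(t) = t·f'(t) - f(t) = t·(2t + 4) - (t^2 + 4t) = t^2.
N(2) = 4.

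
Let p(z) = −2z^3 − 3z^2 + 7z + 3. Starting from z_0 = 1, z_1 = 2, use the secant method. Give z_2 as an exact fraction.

p(1) = 5, p(2) = −11. z_2 = 2 − (−11)·(2 − 1)/((−11) − 5) = 21/16.

21/16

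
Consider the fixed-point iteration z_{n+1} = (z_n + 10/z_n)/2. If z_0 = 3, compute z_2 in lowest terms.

721/228

z_1 = (3 + 10/3)/2 = 19/6.
z_2 = (19/6 + 10/(19/6))/2 = 721/228.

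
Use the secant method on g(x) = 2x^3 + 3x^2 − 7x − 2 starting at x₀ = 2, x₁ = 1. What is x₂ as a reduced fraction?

g(2) = 12, g(1) = −4. x₂ = 1 − (−4)·(1 − 2)/((−4) − 12) = 5/4.

5/4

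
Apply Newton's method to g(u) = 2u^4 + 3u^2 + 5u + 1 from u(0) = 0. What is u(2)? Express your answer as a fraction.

-544/2335

g'(u) = 8u^3 + 6u + 5.
g(0) = 1, g'(0) = 5, so u(1) = 0 - 1/5 = -1/5.
g(-1/5) = 77/625, g'(-1/5) = 467/125, so u(2) = (-1/5) - (77/625)/(467/125) = -544/2335.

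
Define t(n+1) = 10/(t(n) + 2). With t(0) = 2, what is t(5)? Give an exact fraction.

t(1) = 10/(2 + 2) = 5/2.
t(2) = 10/(5/2 + 2) = 20/9.
t(3) = 10/(20/9 + 2) = 45/19.
t(4) = 10/(45/19 + 2) = 190/83.
t(5) = 10/(190/83 + 2) = 415/178.

415/178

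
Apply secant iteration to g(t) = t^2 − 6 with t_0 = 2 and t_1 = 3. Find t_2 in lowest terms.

g(2) = −2, g(3) = 3. t_2 = 3 − 3·(3 − 2)/(3 − (−2)) = 12/5.

12/5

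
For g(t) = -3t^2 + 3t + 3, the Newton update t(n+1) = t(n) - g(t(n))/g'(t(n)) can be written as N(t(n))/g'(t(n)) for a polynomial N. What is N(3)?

-30

g'(t) = -6t + 3.
N(t) = t·g'(t) - g(t) = t·(-6t + 3) - (-3t^2 + 3t + 3) = -3t^2 - 3.
N(3) = -30.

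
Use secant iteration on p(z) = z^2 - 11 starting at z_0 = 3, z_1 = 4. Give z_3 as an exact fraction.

p(3) = -2, p(4) = 5. z_2 = 4 - 5·(4 - 3)/(5 - (-2)) = 23/7.
p(4) = 5, p(23/7) = -10/49. z_3 = (23/7) - (-10/49)·((23/7) - 4)/((-10/49) - 5) = 169/51.

169/51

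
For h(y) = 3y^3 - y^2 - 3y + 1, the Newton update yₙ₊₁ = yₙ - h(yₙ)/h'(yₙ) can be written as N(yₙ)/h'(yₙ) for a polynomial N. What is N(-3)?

-172

h'(y) = 9y^2 - 2y - 3.
N(y) = y·h'(y) - h(y) = y·(9y^2 - 2y - 3) - (3y^3 - y^2 - 3y + 1) = 6y^3 - y^2 - 1.
N(-3) = -172.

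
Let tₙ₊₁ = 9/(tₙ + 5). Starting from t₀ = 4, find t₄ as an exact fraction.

t₁ = 9/(4 + 5) = 1.
t₂ = 9/(1 + 5) = 3/2.
t₃ = 9/(3/2 + 5) = 18/13.
t₄ = 9/(18/13 + 5) = 117/83.

117/83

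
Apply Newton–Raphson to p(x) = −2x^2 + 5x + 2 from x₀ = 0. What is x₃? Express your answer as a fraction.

−61178/174405

p'(x) = −4x + 5.
p(0) = 2, p'(0) = 5, so x₁ = 0 − 2/5 = −2/5.
p(−2/5) = −8/25, p'(−2/5) = 33/5, so x₂ = (−2/5) − (−8/25)/(33/5) = −58/165.
p(−58/165) = −128/27225, p'(−58/165) = 1057/165, so x₃ = (−58/165) − (−128/27225)/(1057/165) = −61178/174405.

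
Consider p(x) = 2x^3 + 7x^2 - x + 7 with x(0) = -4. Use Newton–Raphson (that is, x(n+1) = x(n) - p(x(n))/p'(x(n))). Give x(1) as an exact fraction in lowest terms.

-151/39

p'(x) = 6x^2 + 14x - 1.
p(-4) = -5, p'(-4) = 39, so x(1) = (-4) - (-5)/39 = -151/39.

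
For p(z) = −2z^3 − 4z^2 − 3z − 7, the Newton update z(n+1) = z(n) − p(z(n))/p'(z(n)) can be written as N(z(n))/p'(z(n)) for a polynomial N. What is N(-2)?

p'(z) = −6z^2 − 8z − 3.
N(z) = z·p'(z) − p(z) = z·(−6z^2 − 8z − 3) − (−2z^3 − 4z^2 − 3z − 7) = −4z^3 − 4z^2 + 7.
N(-2) = 23.

23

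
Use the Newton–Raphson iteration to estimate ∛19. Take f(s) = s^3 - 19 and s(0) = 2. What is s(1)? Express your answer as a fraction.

f'(s) = 3s^2.
f(2) = -11, f'(2) = 12, so s(1) = 2 - (-11)/12 = 35/12.

35/12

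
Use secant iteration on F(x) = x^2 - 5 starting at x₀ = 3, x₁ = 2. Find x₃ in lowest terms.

F(3) = 4, F(2) = -1. x₂ = 2 - (-1)·(2 - 3)/((-1) - 4) = 11/5.
F(2) = -1, F(11/5) = -4/25. x₃ = (11/5) - (-4/25)·((11/5) - 2)/((-4/25) - (-1)) = 47/21.

47/21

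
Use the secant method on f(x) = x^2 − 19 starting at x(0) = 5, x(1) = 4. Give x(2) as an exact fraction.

f(5) = 6, f(4) = −3. x(2) = 4 − (−3)·(4 − 5)/((−3) − 6) = 13/3.

13/3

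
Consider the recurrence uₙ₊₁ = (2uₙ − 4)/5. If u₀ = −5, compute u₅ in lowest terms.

−4284/3125

u₁ = (2·(−5) − 4)/5 = −14/5.
u₂ = (2·(−14/5) − 4)/5 = −48/25.
u₃ = (2·(−48/25) − 4)/5 = −196/125.
u₄ = (2·(−196/125) − 4)/5 = −892/625.
u₅ = (2·(−892/625) − 4)/5 = −4284/3125.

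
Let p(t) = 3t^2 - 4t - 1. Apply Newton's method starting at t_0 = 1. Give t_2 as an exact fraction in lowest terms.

13/8

p'(t) = 6t - 4.
p(1) = -2, p'(1) = 2, so t_1 = 1 - (-2)/2 = 2.
p(2) = 3, p'(2) = 8, so t_2 = 2 - 3/8 = 13/8.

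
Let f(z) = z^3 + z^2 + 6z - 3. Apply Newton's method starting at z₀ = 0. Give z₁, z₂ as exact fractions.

f'(z) = 3z^2 + 2z + 6.
f(0) = -3, f'(0) = 6, so z₁ = 0 - (-3)/6 = 1/2.
f(1/2) = 3/8, f'(1/2) = 31/4, so z₂ = (1/2) - (3/8)/(31/4) = 14/31.

z₁ = 1/2, z₂ = 14/31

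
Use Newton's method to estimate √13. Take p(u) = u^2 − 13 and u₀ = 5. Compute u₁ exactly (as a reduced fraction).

19/5

p'(u) = 2u.
p(5) = 12, p'(5) = 10, so u₁ = 5 − 12/10 = 19/5.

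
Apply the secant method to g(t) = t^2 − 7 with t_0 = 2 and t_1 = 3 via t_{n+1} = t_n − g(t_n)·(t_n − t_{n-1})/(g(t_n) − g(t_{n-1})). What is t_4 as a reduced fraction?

g(2) = −3, g(3) = 2. t_2 = 3 − 2·(3 − 2)/(2 − (−3)) = 13/5.
g(3) = 2, g(13/5) = −6/25. t_3 = (13/5) − (−6/25)·((13/5) − 3)/((−6/25) − 2) = 37/14.
g(13/5) = −6/25, g(37/14) = −3/196. t_4 = (37/14) − (−3/196)·((37/14) − (13/5))/((−3/196) − (−6/25)) = 971/367.

971/367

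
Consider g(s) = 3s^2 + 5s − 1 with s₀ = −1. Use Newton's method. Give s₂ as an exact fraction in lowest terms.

g'(s) = 6s + 5.
g(−1) = −3, g'(−1) = −1, so s₁ = (−1) − (−3)/(−1) = −4.
g(−4) = 27, g'(−4) = −19, so s₂ = (−4) − 27/(−19) = −49/19.

−49/19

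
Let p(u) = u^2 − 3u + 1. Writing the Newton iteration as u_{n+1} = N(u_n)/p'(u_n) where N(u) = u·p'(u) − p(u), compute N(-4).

15

p'(u) = 2u − 3.
N(u) = u·p'(u) − p(u) = u·(2u − 3) − (u^2 − 3u + 1) = u^2 − 1.
N(-4) = 15.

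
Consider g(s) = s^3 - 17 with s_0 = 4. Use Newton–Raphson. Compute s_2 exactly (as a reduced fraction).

3988657/1513800

g'(s) = 3s^2.
g(4) = 47, g'(4) = 48, so s_1 = 4 - 47/48 = 145/48.
g(145/48) = 1168561/110592, g'(145/48) = 21025/768, so s_2 = (145/48) - (1168561/110592)/(21025/768) = 3988657/1513800.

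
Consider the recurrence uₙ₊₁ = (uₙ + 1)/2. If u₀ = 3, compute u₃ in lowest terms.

u₁ = (3 + 1)/2 = 2.
u₂ = (2 + 1)/2 = 3/2.
u₃ = ((3/2) + 1)/2 = 5/4.

5/4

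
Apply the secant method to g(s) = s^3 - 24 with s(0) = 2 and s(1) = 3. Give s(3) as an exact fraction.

8882/3081

g(2) = -16, g(3) = 3. s(2) = 3 - 3·(3 - 2)/(3 - (-16)) = 54/19.
g(3) = 3, g(54/19) = -7152/6859. s(3) = (54/19) - (-7152/6859)·((54/19) - 3)/((-7152/6859) - 3) = 8882/3081.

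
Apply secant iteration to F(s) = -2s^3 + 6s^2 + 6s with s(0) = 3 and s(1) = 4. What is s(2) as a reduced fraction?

F(3) = 18, F(4) = -8. s(2) = 4 - (-8)·(4 - 3)/((-8) - 18) = 48/13.

48/13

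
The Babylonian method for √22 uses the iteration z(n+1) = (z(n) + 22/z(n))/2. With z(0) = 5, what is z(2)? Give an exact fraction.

4409/940

z(1) = (5 + 22/5)/2 = 47/10.
z(2) = (47/10 + 22/(47/10))/2 = 4409/940.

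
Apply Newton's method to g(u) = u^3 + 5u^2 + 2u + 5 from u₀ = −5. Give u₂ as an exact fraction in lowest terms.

g'(u) = 3u^2 + 10u + 2.
g(−5) = −5, g'(−5) = 27, so u₁ = (−5) − (−5)/27 = −130/27.
g(−130/27) = −6625/19683, g'(−130/27) = 5686/243, so u₂ = (−130/27) − (−6625/19683)/(5686/243) = −2210915/460566.

−2210915/460566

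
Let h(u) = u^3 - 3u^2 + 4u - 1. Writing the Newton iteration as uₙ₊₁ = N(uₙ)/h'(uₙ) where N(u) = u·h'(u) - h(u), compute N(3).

28

h'(u) = 3u^2 - 6u + 4.
N(u) = u·h'(u) - h(u) = u·(3u^2 - 6u + 4) - (u^3 - 3u^2 + 4u - 1) = 2u^3 - 3u^2 + 1.
N(3) = 28.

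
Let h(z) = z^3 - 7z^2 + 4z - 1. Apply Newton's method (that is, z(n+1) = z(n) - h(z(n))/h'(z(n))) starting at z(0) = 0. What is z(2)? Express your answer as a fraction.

19/22

h'(z) = 3z^2 - 14z + 4.
h(0) = -1, h'(0) = 4, so z(1) = 0 - (-1)/4 = 1/4.
h(1/4) = -27/64, h'(1/4) = 11/16, so z(2) = (1/4) - (-27/64)/(11/16) = 19/22.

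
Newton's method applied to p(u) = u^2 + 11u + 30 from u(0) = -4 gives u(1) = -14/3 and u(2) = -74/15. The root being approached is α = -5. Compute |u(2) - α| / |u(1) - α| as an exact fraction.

1/5

u(1) - α = -14/3 - (-5) = -14/3 + 5 = 1/3, so |u(1) - α| = 1/3.
u(2) - α = -74/15 - (-5) = -74/15 + 5 = 1/15, so |u(2) - α| = 1/15.
Ratio = (1/15) / (1/3) = 1/5.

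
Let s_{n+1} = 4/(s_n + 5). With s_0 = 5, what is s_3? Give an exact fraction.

s_1 = 4/(5 + 5) = 2/5.
s_2 = 4/(2/5 + 5) = 20/27.
s_3 = 4/(20/27 + 5) = 108/155.

108/155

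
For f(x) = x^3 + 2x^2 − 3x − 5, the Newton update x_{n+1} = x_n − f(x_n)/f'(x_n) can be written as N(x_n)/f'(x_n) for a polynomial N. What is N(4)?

165

f'(x) = 3x^2 + 4x − 3.
N(x) = x·f'(x) − f(x) = x·(3x^2 + 4x − 3) − (x^3 + 2x^2 − 3x − 5) = 2x^3 + 2x^2 + 5.
N(4) = 165.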